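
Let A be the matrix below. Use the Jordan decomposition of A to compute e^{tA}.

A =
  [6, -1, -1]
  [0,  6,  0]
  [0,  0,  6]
e^{tA} =
  [exp(6*t), -t*exp(6*t), -t*exp(6*t)]
  [0, exp(6*t), 0]
  [0, 0, exp(6*t)]

Strategy: write A = P · J · P⁻¹ where J is a Jordan canonical form, so e^{tA} = P · e^{tJ} · P⁻¹, and e^{tJ} can be computed block-by-block.

A has Jordan form
J =
  [6, 1, 0]
  [0, 6, 0]
  [0, 0, 6]
(up to reordering of blocks).

Per-block formulas:
  For a 2×2 Jordan block J_2(6): exp(t · J_2(6)) = e^(6t)·(I + t·N), where N is the 2×2 nilpotent shift.
  For a 1×1 block at λ = 6: exp(t · [6]) = [e^(6t)].

After assembling e^{tJ} and conjugating by P, we get:

e^{tA} =
  [exp(6*t), -t*exp(6*t), -t*exp(6*t)]
  [0, exp(6*t), 0]
  [0, 0, exp(6*t)]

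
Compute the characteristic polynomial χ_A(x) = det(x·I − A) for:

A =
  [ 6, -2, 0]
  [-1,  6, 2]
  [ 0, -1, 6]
x^3 - 18*x^2 + 108*x - 216

Expanding det(x·I − A) (e.g. by cofactor expansion or by noting that A is similar to its Jordan form J, which has the same characteristic polynomial as A) gives
  χ_A(x) = x^3 - 18*x^2 + 108*x - 216
which factors as (x - 6)^3. The eigenvalues (with algebraic multiplicities) are λ = 6 with multiplicity 3.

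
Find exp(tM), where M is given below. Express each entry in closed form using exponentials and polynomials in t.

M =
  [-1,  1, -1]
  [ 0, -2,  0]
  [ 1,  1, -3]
e^{tM} =
  [t*exp(-2*t) + exp(-2*t), t*exp(-2*t), -t*exp(-2*t)]
  [0, exp(-2*t), 0]
  [t*exp(-2*t), t*exp(-2*t), -t*exp(-2*t) + exp(-2*t)]

Strategy: write M = P · J · P⁻¹ where J is a Jordan canonical form, so e^{tM} = P · e^{tJ} · P⁻¹, and e^{tJ} can be computed block-by-block.

M has Jordan form
J =
  [-2,  1,  0]
  [ 0, -2,  0]
  [ 0,  0, -2]
(up to reordering of blocks).

Per-block formulas:
  For a 1×1 block at λ = -2: exp(t · [-2]) = [e^(-2t)].
  For a 2×2 Jordan block J_2(-2): exp(t · J_2(-2)) = e^(-2t)·(I + t·N), where N is the 2×2 nilpotent shift.

After assembling e^{tJ} and conjugating by P, we get:

e^{tM} =
  [t*exp(-2*t) + exp(-2*t), t*exp(-2*t), -t*exp(-2*t)]
  [0, exp(-2*t), 0]
  [t*exp(-2*t), t*exp(-2*t), -t*exp(-2*t) + exp(-2*t)]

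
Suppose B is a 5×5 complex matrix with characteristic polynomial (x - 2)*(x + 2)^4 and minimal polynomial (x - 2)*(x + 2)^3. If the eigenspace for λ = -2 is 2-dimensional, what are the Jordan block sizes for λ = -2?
Block sizes for λ = -2: [3, 1]

Step 1 — from the characteristic polynomial, algebraic multiplicity of λ = -2 is 4. From dim ker(B − (-2)·I) = 2, there are exactly 2 Jordan blocks for λ = -2.
Step 2 — from the minimal polynomial, the factor (x + 2)^3 tells us the largest block for λ = -2 has size 3.
Step 3 — with total size 4, 2 blocks, and largest block 3, the block sizes (in nonincreasing order) are [3, 1].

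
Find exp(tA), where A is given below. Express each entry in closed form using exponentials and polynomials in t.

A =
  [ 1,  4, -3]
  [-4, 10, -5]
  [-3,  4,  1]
e^{tA} =
  [t^2*exp(4*t) - 3*t*exp(4*t) + exp(4*t), 4*t*exp(4*t), -t^2*exp(4*t) - 3*t*exp(4*t)]
  [3*t^2*exp(4*t)/2 - 4*t*exp(4*t), 6*t*exp(4*t) + exp(4*t), -3*t^2*exp(4*t)/2 - 5*t*exp(4*t)]
  [t^2*exp(4*t) - 3*t*exp(4*t), 4*t*exp(4*t), -t^2*exp(4*t) - 3*t*exp(4*t) + exp(4*t)]

Strategy: write A = P · J · P⁻¹ where J is a Jordan canonical form, so e^{tA} = P · e^{tJ} · P⁻¹, and e^{tJ} can be computed block-by-block.

A has Jordan form
J =
  [4, 1, 0]
  [0, 4, 1]
  [0, 0, 4]
(up to reordering of blocks).

Per-block formulas:
  For a 3×3 Jordan block J_3(4): exp(t · J_3(4)) = e^(4t)·(I + t·N + (t^2/2)·N^2), where N is the 3×3 nilpotent shift.

After assembling e^{tJ} and conjugating by P, we get:

e^{tA} =
  [t^2*exp(4*t) - 3*t*exp(4*t) + exp(4*t), 4*t*exp(4*t), -t^2*exp(4*t) - 3*t*exp(4*t)]
  [3*t^2*exp(4*t)/2 - 4*t*exp(4*t), 6*t*exp(4*t) + exp(4*t), -3*t^2*exp(4*t)/2 - 5*t*exp(4*t)]
  [t^2*exp(4*t) - 3*t*exp(4*t), 4*t*exp(4*t), -t^2*exp(4*t) - 3*t*exp(4*t) + exp(4*t)]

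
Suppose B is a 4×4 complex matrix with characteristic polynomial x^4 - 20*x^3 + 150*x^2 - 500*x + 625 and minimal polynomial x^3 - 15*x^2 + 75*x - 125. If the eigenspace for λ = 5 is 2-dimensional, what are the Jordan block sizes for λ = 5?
Block sizes for λ = 5: [3, 1]

Step 1 — from the characteristic polynomial, algebraic multiplicity of λ = 5 is 4. From dim ker(B − (5)·I) = 2, there are exactly 2 Jordan blocks for λ = 5.
Step 2 — from the minimal polynomial, the factor (x − 5)^3 tells us the largest block for λ = 5 has size 3.
Step 3 — with total size 4, 2 blocks, and largest block 3, the block sizes (in nonincreasing order) are [3, 1].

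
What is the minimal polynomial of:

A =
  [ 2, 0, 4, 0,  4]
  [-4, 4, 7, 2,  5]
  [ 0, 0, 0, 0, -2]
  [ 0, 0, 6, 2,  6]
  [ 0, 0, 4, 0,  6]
x^3 - 10*x^2 + 32*x - 32

The characteristic polynomial is χ_A(x) = (x - 4)^2*(x - 2)^3, so the eigenvalues are known. The minimal polynomial is
  m_A(x) = Π_λ (x − λ)^{k_λ}
where k_λ is the size of the *largest* Jordan block for λ (equivalently, the smallest k with (A − λI)^k v = 0 for every generalised eigenvector v of λ).

  λ = 2: largest Jordan block has size 1, contributing (x − 2)
  λ = 4: largest Jordan block has size 2, contributing (x − 4)^2

So m_A(x) = (x - 4)^2*(x - 2) = x^3 - 10*x^2 + 32*x - 32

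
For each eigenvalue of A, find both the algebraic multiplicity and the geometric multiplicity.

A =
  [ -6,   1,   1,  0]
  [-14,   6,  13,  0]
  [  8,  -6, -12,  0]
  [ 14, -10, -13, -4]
λ = -4: alg = 4, geom = 2

Step 1 — factor the characteristic polynomial to read off the algebraic multiplicities:
  χ_A(x) = (x + 4)^4

Step 2 — compute geometric multiplicities via the rank-nullity identity g(λ) = n − rank(A − λI):
  rank(A − (-4)·I) = 2, so dim ker(A − (-4)·I) = n − 2 = 2

Summary:
  λ = -4: algebraic multiplicity = 4, geometric multiplicity = 2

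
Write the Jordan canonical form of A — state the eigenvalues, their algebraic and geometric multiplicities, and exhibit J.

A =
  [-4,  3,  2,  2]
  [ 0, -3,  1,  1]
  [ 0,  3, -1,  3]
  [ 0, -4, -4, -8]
J_3(-4) ⊕ J_1(-4)

The characteristic polynomial is
  det(x·I − A) = x^4 + 16*x^3 + 96*x^2 + 256*x + 256 = (x + 4)^4

Eigenvalues and multiplicities (the geometric multiplicity of λ is n − rank(A − λI), which equals the number of Jordan blocks for λ):
  λ = -4: algebraic multiplicity = 4, geometric multiplicity = 2

Determining the block sizes for each eigenvalue:
  λ = -4: with am = 4 and gm = 2, the partition is not yet determined (e.g. several partitions of 4 into 2 parts exist). Let N = A − (-4)·I. Computing rank(N^1) = 2, rank(N^2) = 1, rank(N^3) = 0; the number of blocks of size ≥ j is rank(N^{j−1}) − rank(N^j), giving [2, 1, 1]. So we have 1 block(s) of size 3, 1 block(s) of size 1 → block sizes [3, 1]

Assembling the blocks gives a Jordan form
J =
  [-4,  1,  0,  0]
  [ 0, -4,  1,  0]
  [ 0,  0, -4,  0]
  [ 0,  0,  0, -4]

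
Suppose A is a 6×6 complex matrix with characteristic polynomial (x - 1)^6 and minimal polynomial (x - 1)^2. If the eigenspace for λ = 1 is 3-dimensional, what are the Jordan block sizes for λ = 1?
Block sizes for λ = 1: [2, 2, 2]

Step 1 — from the characteristic polynomial, algebraic multiplicity of λ = 1 is 6. From dim ker(A − (1)·I) = 3, there are exactly 3 Jordan blocks for λ = 1.
Step 2 — from the minimal polynomial, the factor (x − 1)^2 tells us the largest block for λ = 1 has size 2.
Step 3 — with total size 6, 3 blocks, and largest block 2, the block sizes (in nonincreasing order) are [2, 2, 2].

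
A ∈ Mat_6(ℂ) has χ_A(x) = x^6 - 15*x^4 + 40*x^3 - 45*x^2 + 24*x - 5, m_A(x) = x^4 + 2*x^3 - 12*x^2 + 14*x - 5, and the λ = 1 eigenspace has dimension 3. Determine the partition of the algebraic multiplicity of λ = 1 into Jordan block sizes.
Block sizes for λ = 1: [3, 1, 1]

Step 1 — from the characteristic polynomial, algebraic multiplicity of λ = 1 is 5. From dim ker(A − (1)·I) = 3, there are exactly 3 Jordan blocks for λ = 1.
Step 2 — from the minimal polynomial, the factor (x − 1)^3 tells us the largest block for λ = 1 has size 3.
Step 3 — with total size 5, 3 blocks, and largest block 3, the block sizes (in nonincreasing order) are [3, 1, 1].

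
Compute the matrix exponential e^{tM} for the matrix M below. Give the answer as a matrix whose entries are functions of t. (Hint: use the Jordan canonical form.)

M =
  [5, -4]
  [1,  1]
e^{tM} =
  [2*t*exp(3*t) + exp(3*t), -4*t*exp(3*t)]
  [t*exp(3*t), -2*t*exp(3*t) + exp(3*t)]

Strategy: write M = P · J · P⁻¹ where J is a Jordan canonical form, so e^{tM} = P · e^{tJ} · P⁻¹, and e^{tJ} can be computed block-by-block.

M has Jordan form
J =
  [3, 1]
  [0, 3]
(up to reordering of blocks).

Per-block formulas:
  For a 2×2 Jordan block J_2(3): exp(t · J_2(3)) = e^(3t)·(I + t·N), where N is the 2×2 nilpotent shift.

After assembling e^{tJ} and conjugating by P, we get:

e^{tM} =
  [2*t*exp(3*t) + exp(3*t), -4*t*exp(3*t)]
  [t*exp(3*t), -2*t*exp(3*t) + exp(3*t)]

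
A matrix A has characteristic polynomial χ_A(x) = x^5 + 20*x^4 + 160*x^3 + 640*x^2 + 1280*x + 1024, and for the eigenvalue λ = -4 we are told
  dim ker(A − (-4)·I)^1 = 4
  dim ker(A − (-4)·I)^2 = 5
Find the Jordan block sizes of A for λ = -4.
Block sizes for λ = -4: [2, 1, 1, 1]

From the dimensions of kernels of powers, the number of Jordan blocks of size at least j is d_j − d_{j−1} where d_j = dim ker(N^j) (with d_0 = 0). Computing the differences gives [4, 1].
The number of blocks of size exactly k is (#blocks of size ≥ k) − (#blocks of size ≥ k + 1), so the partition is: 3 block(s) of size 1, 1 block(s) of size 2.
In nonincreasing order the block sizes are [2, 1, 1, 1].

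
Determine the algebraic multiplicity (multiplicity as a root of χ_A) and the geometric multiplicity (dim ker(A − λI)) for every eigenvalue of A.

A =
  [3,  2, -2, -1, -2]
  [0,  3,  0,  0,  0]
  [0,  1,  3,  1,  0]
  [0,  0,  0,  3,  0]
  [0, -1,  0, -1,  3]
λ = 3: alg = 5, geom = 3

Step 1 — factor the characteristic polynomial to read off the algebraic multiplicities:
  χ_A(x) = (x - 3)^5

Step 2 — compute geometric multiplicities via the rank-nullity identity g(λ) = n − rank(A − λI):
  rank(A − (3)·I) = 2, so dim ker(A − (3)·I) = n − 2 = 3

Summary:
  λ = 3: algebraic multiplicity = 5, geometric multiplicity = 3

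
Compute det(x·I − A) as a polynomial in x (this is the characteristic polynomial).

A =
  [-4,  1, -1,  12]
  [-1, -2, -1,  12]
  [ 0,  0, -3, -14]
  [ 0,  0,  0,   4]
x^4 + 5*x^3 - 9*x^2 - 81*x - 108

Expanding det(x·I − A) (e.g. by cofactor expansion or by noting that A is similar to its Jordan form J, which has the same characteristic polynomial as A) gives
  χ_A(x) = x^4 + 5*x^3 - 9*x^2 - 81*x - 108
which factors as (x - 4)*(x + 3)^3. The eigenvalues (with algebraic multiplicities) are λ = -3 with multiplicity 3, λ = 4 with multiplicity 1.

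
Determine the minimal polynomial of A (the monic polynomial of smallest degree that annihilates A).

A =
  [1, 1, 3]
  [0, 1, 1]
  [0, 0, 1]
x^3 - 3*x^2 + 3*x - 1

The characteristic polynomial is χ_A(x) = (x - 1)^3, so the eigenvalues are known. The minimal polynomial is
  m_A(x) = Π_λ (x − λ)^{k_λ}
where k_λ is the size of the *largest* Jordan block for λ (equivalently, the smallest k with (A − λI)^k v = 0 for every generalised eigenvector v of λ).

  λ = 1: largest Jordan block has size 3, contributing (x − 1)^3

So m_A(x) = (x - 1)^3 = x^3 - 3*x^2 + 3*x - 1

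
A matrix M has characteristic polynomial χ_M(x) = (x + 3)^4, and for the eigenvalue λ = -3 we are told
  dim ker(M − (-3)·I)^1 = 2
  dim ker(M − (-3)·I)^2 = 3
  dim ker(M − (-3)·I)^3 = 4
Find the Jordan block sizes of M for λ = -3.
Block sizes for λ = -3: [3, 1]

From the dimensions of kernels of powers, the number of Jordan blocks of size at least j is d_j − d_{j−1} where d_j = dim ker(N^j) (with d_0 = 0). Computing the differences gives [2, 1, 1].
The number of blocks of size exactly k is (#blocks of size ≥ k) − (#blocks of size ≥ k + 1), so the partition is: 1 block(s) of size 1, 1 block(s) of size 3.
In nonincreasing order the block sizes are [3, 1].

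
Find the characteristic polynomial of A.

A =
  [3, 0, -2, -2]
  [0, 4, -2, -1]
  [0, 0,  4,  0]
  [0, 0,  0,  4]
x^4 - 15*x^3 + 84*x^2 - 208*x + 192

Expanding det(x·I − A) (e.g. by cofactor expansion or by noting that A is similar to its Jordan form J, which has the same characteristic polynomial as A) gives
  χ_A(x) = x^4 - 15*x^3 + 84*x^2 - 208*x + 192
which factors as (x - 4)^3*(x - 3). The eigenvalues (with algebraic multiplicities) are λ = 3 with multiplicity 1, λ = 4 with multiplicity 3.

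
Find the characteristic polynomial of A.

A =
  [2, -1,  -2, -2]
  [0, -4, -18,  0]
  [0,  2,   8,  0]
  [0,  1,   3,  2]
x^4 - 8*x^3 + 24*x^2 - 32*x + 16

Expanding det(x·I − A) (e.g. by cofactor expansion or by noting that A is similar to its Jordan form J, which has the same characteristic polynomial as A) gives
  χ_A(x) = x^4 - 8*x^3 + 24*x^2 - 32*x + 16
which factors as (x - 2)^4. The eigenvalues (with algebraic multiplicities) are λ = 2 with multiplicity 4.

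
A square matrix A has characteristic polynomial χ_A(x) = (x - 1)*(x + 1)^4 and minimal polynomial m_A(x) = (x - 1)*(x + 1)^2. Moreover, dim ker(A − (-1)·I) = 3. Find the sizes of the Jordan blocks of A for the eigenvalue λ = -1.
Block sizes for λ = -1: [2, 1, 1]

Step 1 — from the characteristic polynomial, algebraic multiplicity of λ = -1 is 4. From dim ker(A − (-1)·I) = 3, there are exactly 3 Jordan blocks for λ = -1.
Step 2 — from the minimal polynomial, the factor (x + 1)^2 tells us the largest block for λ = -1 has size 2.
Step 3 — with total size 4, 3 blocks, and largest block 2, the block sizes (in nonincreasing order) are [2, 1, 1].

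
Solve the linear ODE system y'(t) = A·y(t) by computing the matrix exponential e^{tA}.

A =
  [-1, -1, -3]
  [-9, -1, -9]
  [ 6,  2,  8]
e^{tA} =
  [-3*t*exp(2*t) + exp(2*t), -t*exp(2*t), -3*t*exp(2*t)]
  [-9*t*exp(2*t), -3*t*exp(2*t) + exp(2*t), -9*t*exp(2*t)]
  [6*t*exp(2*t), 2*t*exp(2*t), 6*t*exp(2*t) + exp(2*t)]

Strategy: write A = P · J · P⁻¹ where J is a Jordan canonical form, so e^{tA} = P · e^{tJ} · P⁻¹, and e^{tJ} can be computed block-by-block.

A has Jordan form
J =
  [2, 1, 0]
  [0, 2, 0]
  [0, 0, 2]
(up to reordering of blocks).

Per-block formulas:
  For a 2×2 Jordan block J_2(2): exp(t · J_2(2)) = e^(2t)·(I + t·N), where N is the 2×2 nilpotent shift.
  For a 1×1 block at λ = 2: exp(t · [2]) = [e^(2t)].

After assembling e^{tJ} and conjugating by P, we get:

e^{tA} =
  [-3*t*exp(2*t) + exp(2*t), -t*exp(2*t), -3*t*exp(2*t)]
  [-9*t*exp(2*t), -3*t*exp(2*t) + exp(2*t), -9*t*exp(2*t)]
  [6*t*exp(2*t), 2*t*exp(2*t), 6*t*exp(2*t) + exp(2*t)]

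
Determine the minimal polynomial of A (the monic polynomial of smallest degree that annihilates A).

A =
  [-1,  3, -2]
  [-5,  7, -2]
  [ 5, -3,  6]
x^2 - 8*x + 16

The characteristic polynomial is χ_A(x) = (x - 4)^3, so the eigenvalues are known. The minimal polynomial is
  m_A(x) = Π_λ (x − λ)^{k_λ}
where k_λ is the size of the *largest* Jordan block for λ (equivalently, the smallest k with (A − λI)^k v = 0 for every generalised eigenvector v of λ).

  λ = 4: largest Jordan block has size 2, contributing (x − 4)^2

So m_A(x) = (x - 4)^2 = x^2 - 8*x + 16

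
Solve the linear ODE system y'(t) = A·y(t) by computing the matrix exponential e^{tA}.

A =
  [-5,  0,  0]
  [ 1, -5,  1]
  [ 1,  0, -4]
e^{tA} =
  [exp(-5*t), 0, 0]
  [exp(-4*t) - exp(-5*t), exp(-5*t), exp(-4*t) - exp(-5*t)]
  [exp(-4*t) - exp(-5*t), 0, exp(-4*t)]

Strategy: write A = P · J · P⁻¹ where J is a Jordan canonical form, so e^{tA} = P · e^{tJ} · P⁻¹, and e^{tJ} can be computed block-by-block.

A has Jordan form
J =
  [-5,  0,  0]
  [ 0, -5,  0]
  [ 0,  0, -4]
(up to reordering of blocks).

Per-block formulas:
  For a 1×1 block at λ = -5: exp(t · [-5]) = [e^(-5t)].
  For a 1×1 block at λ = -4: exp(t · [-4]) = [e^(-4t)].

After assembling e^{tJ} and conjugating by P, we get:

e^{tA} =
  [exp(-5*t), 0, 0]
  [exp(-4*t) - exp(-5*t), exp(-5*t), exp(-4*t) - exp(-5*t)]
  [exp(-4*t) - exp(-5*t), 0, exp(-4*t)]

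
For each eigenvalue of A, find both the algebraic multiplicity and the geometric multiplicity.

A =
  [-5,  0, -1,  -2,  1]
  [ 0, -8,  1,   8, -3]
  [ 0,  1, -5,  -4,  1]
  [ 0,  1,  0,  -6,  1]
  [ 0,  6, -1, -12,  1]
λ = -5: alg = 3, geom = 1; λ = -4: alg = 2, geom = 1

Step 1 — factor the characteristic polynomial to read off the algebraic multiplicities:
  χ_A(x) = (x + 4)^2*(x + 5)^3

Step 2 — compute geometric multiplicities via the rank-nullity identity g(λ) = n − rank(A − λI):
  rank(A − (-5)·I) = 4, so dim ker(A − (-5)·I) = n − 4 = 1
  rank(A − (-4)·I) = 4, so dim ker(A − (-4)·I) = n − 4 = 1

Summary:
  λ = -5: algebraic multiplicity = 3, geometric multiplicity = 1
  λ = -4: algebraic multiplicity = 2, geometric multiplicity = 1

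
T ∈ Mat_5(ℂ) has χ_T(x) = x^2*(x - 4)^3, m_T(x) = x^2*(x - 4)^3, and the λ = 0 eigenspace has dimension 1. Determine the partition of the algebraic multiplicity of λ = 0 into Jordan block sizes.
Block sizes for λ = 0: [2]

Step 1 — from the characteristic polynomial, algebraic multiplicity of λ = 0 is 2. From dim ker(T − (0)·I) = 1, there are exactly 1 Jordan blocks for λ = 0.
Step 2 — from the minimal polynomial, the factor (x − 0)^2 tells us the largest block for λ = 0 has size 2.
Step 3 — with total size 2, 1 blocks, and largest block 2, the block sizes (in nonincreasing order) are [2].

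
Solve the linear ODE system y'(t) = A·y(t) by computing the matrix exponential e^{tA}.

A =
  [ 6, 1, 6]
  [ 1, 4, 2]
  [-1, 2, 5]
e^{tA} =
  [-2*t^2*exp(5*t) + t*exp(5*t) + exp(5*t), 6*t^2*exp(5*t) + t*exp(5*t), 4*t^2*exp(5*t) + 6*t*exp(5*t)]
  [-t^2*exp(5*t) + t*exp(5*t), 3*t^2*exp(5*t) - t*exp(5*t) + exp(5*t), 2*t^2*exp(5*t) + 2*t*exp(5*t)]
  [t^2*exp(5*t)/2 - t*exp(5*t), -3*t^2*exp(5*t)/2 + 2*t*exp(5*t), -t^2*exp(5*t) + exp(5*t)]

Strategy: write A = P · J · P⁻¹ where J is a Jordan canonical form, so e^{tA} = P · e^{tJ} · P⁻¹, and e^{tJ} can be computed block-by-block.

A has Jordan form
J =
  [5, 1, 0]
  [0, 5, 1]
  [0, 0, 5]
(up to reordering of blocks).

Per-block formulas:
  For a 3×3 Jordan block J_3(5): exp(t · J_3(5)) = e^(5t)·(I + t·N + (t^2/2)·N^2), where N is the 3×3 nilpotent shift.

After assembling e^{tJ} and conjugating by P, we get:

e^{tA} =
  [-2*t^2*exp(5*t) + t*exp(5*t) + exp(5*t), 6*t^2*exp(5*t) + t*exp(5*t), 4*t^2*exp(5*t) + 6*t*exp(5*t)]
  [-t^2*exp(5*t) + t*exp(5*t), 3*t^2*exp(5*t) - t*exp(5*t) + exp(5*t), 2*t^2*exp(5*t) + 2*t*exp(5*t)]
  [t^2*exp(5*t)/2 - t*exp(5*t), -3*t^2*exp(5*t)/2 + 2*t*exp(5*t), -t^2*exp(5*t) + exp(5*t)]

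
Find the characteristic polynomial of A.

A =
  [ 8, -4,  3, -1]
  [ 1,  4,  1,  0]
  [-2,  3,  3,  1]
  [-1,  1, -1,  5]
x^4 - 20*x^3 + 150*x^2 - 500*x + 625

Expanding det(x·I − A) (e.g. by cofactor expansion or by noting that A is similar to its Jordan form J, which has the same characteristic polynomial as A) gives
  χ_A(x) = x^4 - 20*x^3 + 150*x^2 - 500*x + 625
which factors as (x - 5)^4. The eigenvalues (with algebraic multiplicities) are λ = 5 with multiplicity 4.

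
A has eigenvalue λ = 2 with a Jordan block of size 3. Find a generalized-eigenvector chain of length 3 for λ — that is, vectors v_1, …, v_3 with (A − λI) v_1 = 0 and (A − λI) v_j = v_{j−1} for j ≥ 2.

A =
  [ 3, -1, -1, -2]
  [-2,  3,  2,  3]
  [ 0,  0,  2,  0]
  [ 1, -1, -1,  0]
A Jordan chain for λ = 2 of length 3:
v_1 = (1, -1, 0, 1)ᵀ
v_2 = (1, -2, 0, 1)ᵀ
v_3 = (1, 0, 0, 0)ᵀ

Let N = A − (2)·I. We want v_3 with N^3 v_3 = 0 but N^2 v_3 ≠ 0; then v_{j-1} := N · v_j for j = 3, …, 2.

Pick v_3 = (1, 0, 0, 0)ᵀ.
Then v_2 = N · v_3 = (1, -2, 0, 1)ᵀ.
Then v_1 = N · v_2 = (1, -1, 0, 1)ᵀ.

Sanity check: (A − (2)·I) v_1 = (0, 0, 0, 0)ᵀ = 0. ✓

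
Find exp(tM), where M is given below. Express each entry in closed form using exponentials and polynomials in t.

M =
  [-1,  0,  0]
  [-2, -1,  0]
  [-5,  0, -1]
e^{tM} =
  [exp(-t), 0, 0]
  [-2*t*exp(-t), exp(-t), 0]
  [-5*t*exp(-t), 0, exp(-t)]

Strategy: write M = P · J · P⁻¹ where J is a Jordan canonical form, so e^{tM} = P · e^{tJ} · P⁻¹, and e^{tJ} can be computed block-by-block.

M has Jordan form
J =
  [-1,  1,  0]
  [ 0, -1,  0]
  [ 0,  0, -1]
(up to reordering of blocks).

Per-block formulas:
  For a 1×1 block at λ = -1: exp(t · [-1]) = [e^(-1t)].
  For a 2×2 Jordan block J_2(-1): exp(t · J_2(-1)) = e^(-1t)·(I + t·N), where N is the 2×2 nilpotent shift.

After assembling e^{tJ} and conjugating by P, we get:

e^{tM} =
  [exp(-t), 0, 0]
  [-2*t*exp(-t), exp(-t), 0]
  [-5*t*exp(-t), 0, exp(-t)]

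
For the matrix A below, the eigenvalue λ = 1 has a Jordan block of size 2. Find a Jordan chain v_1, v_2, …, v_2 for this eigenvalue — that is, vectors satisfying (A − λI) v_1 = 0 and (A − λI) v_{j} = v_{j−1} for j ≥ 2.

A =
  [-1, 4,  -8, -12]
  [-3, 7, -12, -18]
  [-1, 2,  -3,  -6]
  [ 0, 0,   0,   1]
A Jordan chain for λ = 1 of length 2:
v_1 = (-2, -3, -1, 0)ᵀ
v_2 = (1, 0, 0, 0)ᵀ

Let N = A − (1)·I. We want v_2 with N^2 v_2 = 0 but N^1 v_2 ≠ 0; then v_{j-1} := N · v_j for j = 2, …, 2.

Pick v_2 = (1, 0, 0, 0)ᵀ.
Then v_1 = N · v_2 = (-2, -3, -1, 0)ᵀ.

Sanity check: (A − (1)·I) v_1 = (0, 0, 0, 0)ᵀ = 0. ✓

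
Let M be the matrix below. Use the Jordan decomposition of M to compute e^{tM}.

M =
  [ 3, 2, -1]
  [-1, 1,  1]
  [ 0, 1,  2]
e^{tM} =
  [-t^2*exp(2*t)/2 + t*exp(2*t) + exp(2*t), -t^2*exp(2*t)/2 + 2*t*exp(2*t), t^2*exp(2*t)/2 - t*exp(2*t)]
  [-t*exp(2*t), -t*exp(2*t) + exp(2*t), t*exp(2*t)]
  [-t^2*exp(2*t)/2, -t^2*exp(2*t)/2 + t*exp(2*t), t^2*exp(2*t)/2 + exp(2*t)]

Strategy: write M = P · J · P⁻¹ where J is a Jordan canonical form, so e^{tM} = P · e^{tJ} · P⁻¹, and e^{tJ} can be computed block-by-block.

M has Jordan form
J =
  [2, 1, 0]
  [0, 2, 1]
  [0, 0, 2]
(up to reordering of blocks).

Per-block formulas:
  For a 3×3 Jordan block J_3(2): exp(t · J_3(2)) = e^(2t)·(I + t·N + (t^2/2)·N^2), where N is the 3×3 nilpotent shift.

After assembling e^{tJ} and conjugating by P, we get:

e^{tM} =
  [-t^2*exp(2*t)/2 + t*exp(2*t) + exp(2*t), -t^2*exp(2*t)/2 + 2*t*exp(2*t), t^2*exp(2*t)/2 - t*exp(2*t)]
  [-t*exp(2*t), -t*exp(2*t) + exp(2*t), t*exp(2*t)]
  [-t^2*exp(2*t)/2, -t^2*exp(2*t)/2 + t*exp(2*t), t^2*exp(2*t)/2 + exp(2*t)]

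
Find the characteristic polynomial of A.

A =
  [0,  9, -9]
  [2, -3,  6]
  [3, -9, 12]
x^3 - 9*x^2 + 27*x - 27

Expanding det(x·I − A) (e.g. by cofactor expansion or by noting that A is similar to its Jordan form J, which has the same characteristic polynomial as A) gives
  χ_A(x) = x^3 - 9*x^2 + 27*x - 27
which factors as (x - 3)^3. The eigenvalues (with algebraic multiplicities) are λ = 3 with multiplicity 3.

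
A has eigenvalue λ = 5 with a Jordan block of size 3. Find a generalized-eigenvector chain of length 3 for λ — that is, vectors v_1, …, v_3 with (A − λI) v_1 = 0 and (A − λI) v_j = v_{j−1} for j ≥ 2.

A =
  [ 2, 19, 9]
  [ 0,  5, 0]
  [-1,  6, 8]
A Jordan chain for λ = 5 of length 3:
v_1 = (-3, 0, -1)ᵀ
v_2 = (19, 0, 6)ᵀ
v_3 = (0, 1, 0)ᵀ

Let N = A − (5)·I. We want v_3 with N^3 v_3 = 0 but N^2 v_3 ≠ 0; then v_{j-1} := N · v_j for j = 3, …, 2.

Pick v_3 = (0, 1, 0)ᵀ.
Then v_2 = N · v_3 = (19, 0, 6)ᵀ.
Then v_1 = N · v_2 = (-3, 0, -1)ᵀ.

Sanity check: (A − (5)·I) v_1 = (0, 0, 0)ᵀ = 0. ✓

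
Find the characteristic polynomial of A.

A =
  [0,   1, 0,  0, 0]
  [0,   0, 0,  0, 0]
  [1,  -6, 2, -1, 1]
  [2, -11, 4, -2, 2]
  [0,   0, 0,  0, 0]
x^5

Expanding det(x·I − A) (e.g. by cofactor expansion or by noting that A is similar to its Jordan form J, which has the same characteristic polynomial as A) gives
  χ_A(x) = x^5
which factors as x^5. The eigenvalues (with algebraic multiplicities) are λ = 0 with multiplicity 5.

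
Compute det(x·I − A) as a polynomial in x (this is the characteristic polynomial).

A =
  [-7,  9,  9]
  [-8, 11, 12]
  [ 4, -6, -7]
x^3 + 3*x^2 + 3*x + 1

Expanding det(x·I − A) (e.g. by cofactor expansion or by noting that A is similar to its Jordan form J, which has the same characteristic polynomial as A) gives
  χ_A(x) = x^3 + 3*x^2 + 3*x + 1
which factors as (x + 1)^3. The eigenvalues (with algebraic multiplicities) are λ = -1 with multiplicity 3.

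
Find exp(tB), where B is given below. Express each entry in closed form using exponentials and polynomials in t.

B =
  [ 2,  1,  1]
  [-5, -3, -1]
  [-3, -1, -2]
e^{tB} =
  [t^2*exp(-t)/2 + 3*t*exp(-t) + exp(-t), t*exp(-t), t^2*exp(-t)/2 + t*exp(-t)]
  [-t^2*exp(-t) - 5*t*exp(-t), -2*t*exp(-t) + exp(-t), -t^2*exp(-t) - t*exp(-t)]
  [-t^2*exp(-t)/2 - 3*t*exp(-t), -t*exp(-t), -t^2*exp(-t)/2 - t*exp(-t) + exp(-t)]

Strategy: write B = P · J · P⁻¹ where J is a Jordan canonical form, so e^{tB} = P · e^{tJ} · P⁻¹, and e^{tJ} can be computed block-by-block.

B has Jordan form
J =
  [-1,  1,  0]
  [ 0, -1,  1]
  [ 0,  0, -1]
(up to reordering of blocks).

Per-block formulas:
  For a 3×3 Jordan block J_3(-1): exp(t · J_3(-1)) = e^(-1t)·(I + t·N + (t^2/2)·N^2), where N is the 3×3 nilpotent shift.

After assembling e^{tJ} and conjugating by P, we get:

e^{tB} =
  [t^2*exp(-t)/2 + 3*t*exp(-t) + exp(-t), t*exp(-t), t^2*exp(-t)/2 + t*exp(-t)]
  [-t^2*exp(-t) - 5*t*exp(-t), -2*t*exp(-t) + exp(-t), -t^2*exp(-t) - t*exp(-t)]
  [-t^2*exp(-t)/2 - 3*t*exp(-t), -t*exp(-t), -t^2*exp(-t)/2 - t*exp(-t) + exp(-t)]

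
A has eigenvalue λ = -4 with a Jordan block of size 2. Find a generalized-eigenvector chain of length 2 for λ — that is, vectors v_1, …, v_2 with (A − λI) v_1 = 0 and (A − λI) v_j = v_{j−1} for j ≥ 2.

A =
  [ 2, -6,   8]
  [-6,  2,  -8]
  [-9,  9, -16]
A Jordan chain for λ = -4 of length 2:
v_1 = (6, -6, -9)ᵀ
v_2 = (1, 0, 0)ᵀ

Let N = A − (-4)·I. We want v_2 with N^2 v_2 = 0 but N^1 v_2 ≠ 0; then v_{j-1} := N · v_j for j = 2, …, 2.

Pick v_2 = (1, 0, 0)ᵀ.
Then v_1 = N · v_2 = (6, -6, -9)ᵀ.

Sanity check: (A − (-4)·I) v_1 = (0, 0, 0)ᵀ = 0. ✓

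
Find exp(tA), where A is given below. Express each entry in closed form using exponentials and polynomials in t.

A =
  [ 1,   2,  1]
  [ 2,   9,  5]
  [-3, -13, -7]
e^{tA} =
  [t^2*exp(t)/2 + exp(t), 3*t^2*exp(t)/2 + 2*t*exp(t), t^2*exp(t) + t*exp(t)]
  [t^2*exp(t)/2 + 2*t*exp(t), 3*t^2*exp(t)/2 + 8*t*exp(t) + exp(t), t^2*exp(t) + 5*t*exp(t)]
  [-t^2*exp(t) - 3*t*exp(t), -3*t^2*exp(t) - 13*t*exp(t), -2*t^2*exp(t) - 8*t*exp(t) + exp(t)]

Strategy: write A = P · J · P⁻¹ where J is a Jordan canonical form, so e^{tA} = P · e^{tJ} · P⁻¹, and e^{tJ} can be computed block-by-block.

A has Jordan form
J =
  [1, 1, 0]
  [0, 1, 1]
  [0, 0, 1]
(up to reordering of blocks).

Per-block formulas:
  For a 3×3 Jordan block J_3(1): exp(t · J_3(1)) = e^(1t)·(I + t·N + (t^2/2)·N^2), where N is the 3×3 nilpotent shift.

After assembling e^{tJ} and conjugating by P, we get:

e^{tA} =
  [t^2*exp(t)/2 + exp(t), 3*t^2*exp(t)/2 + 2*t*exp(t), t^2*exp(t) + t*exp(t)]
  [t^2*exp(t)/2 + 2*t*exp(t), 3*t^2*exp(t)/2 + 8*t*exp(t) + exp(t), t^2*exp(t) + 5*t*exp(t)]
  [-t^2*exp(t) - 3*t*exp(t), -3*t^2*exp(t) - 13*t*exp(t), -2*t^2*exp(t) - 8*t*exp(t) + exp(t)]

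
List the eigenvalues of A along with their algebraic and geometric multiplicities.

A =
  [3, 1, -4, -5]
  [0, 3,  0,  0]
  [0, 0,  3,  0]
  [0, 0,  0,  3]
λ = 3: alg = 4, geom = 3

Step 1 — factor the characteristic polynomial to read off the algebraic multiplicities:
  χ_A(x) = (x - 3)^4

Step 2 — compute geometric multiplicities via the rank-nullity identity g(λ) = n − rank(A − λI):
  rank(A − (3)·I) = 1, so dim ker(A − (3)·I) = n − 1 = 3

Summary:
  λ = 3: algebraic multiplicity = 4, geometric multiplicity = 3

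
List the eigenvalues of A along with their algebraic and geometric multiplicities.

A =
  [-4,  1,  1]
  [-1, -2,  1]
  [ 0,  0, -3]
λ = -3: alg = 3, geom = 2

Step 1 — factor the characteristic polynomial to read off the algebraic multiplicities:
  χ_A(x) = (x + 3)^3

Step 2 — compute geometric multiplicities via the rank-nullity identity g(λ) = n − rank(A − λI):
  rank(A − (-3)·I) = 1, so dim ker(A − (-3)·I) = n − 1 = 2

Summary:
  λ = -3: algebraic multiplicity = 3, geometric multiplicity = 2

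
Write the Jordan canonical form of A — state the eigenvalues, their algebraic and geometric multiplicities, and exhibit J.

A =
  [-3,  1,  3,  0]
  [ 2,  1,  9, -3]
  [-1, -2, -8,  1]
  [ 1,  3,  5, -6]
J_2(-4) ⊕ J_2(-4)

The characteristic polynomial is
  det(x·I − A) = x^4 + 16*x^3 + 96*x^2 + 256*x + 256 = (x + 4)^4

Eigenvalues and multiplicities (the geometric multiplicity of λ is n − rank(A − λI), which equals the number of Jordan blocks for λ):
  λ = -4: algebraic multiplicity = 4, geometric multiplicity = 2

Determining the block sizes for each eigenvalue:
  λ = -4: with am = 4 and gm = 2, the partition is not yet determined (e.g. several partitions of 4 into 2 parts exist). Let N = A − (-4)·I. Computing rank(N^1) = 2, rank(N^2) = 0; the number of blocks of size ≥ j is rank(N^{j−1}) − rank(N^j), giving [2, 2]. So we have 2 block(s) of size 2 → block sizes [2, 2]

Assembling the blocks gives a Jordan form
J =
  [-4,  1,  0,  0]
  [ 0, -4,  0,  0]
  [ 0,  0, -4,  1]
  [ 0,  0,  0, -4]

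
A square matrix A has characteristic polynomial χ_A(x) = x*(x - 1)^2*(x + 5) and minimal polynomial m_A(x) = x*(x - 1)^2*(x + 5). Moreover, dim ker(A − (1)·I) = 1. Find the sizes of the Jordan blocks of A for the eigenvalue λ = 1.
Block sizes for λ = 1: [2]

Step 1 — from the characteristic polynomial, algebraic multiplicity of λ = 1 is 2. From dim ker(A − (1)·I) = 1, there are exactly 1 Jordan blocks for λ = 1.
Step 2 — from the minimal polynomial, the factor (x − 1)^2 tells us the largest block for λ = 1 has size 2.
Step 3 — with total size 2, 1 blocks, and largest block 2, the block sizes (in nonincreasing order) are [2].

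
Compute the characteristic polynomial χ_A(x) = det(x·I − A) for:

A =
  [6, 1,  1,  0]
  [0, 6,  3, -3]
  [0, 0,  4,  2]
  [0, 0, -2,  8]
x^4 - 24*x^3 + 216*x^2 - 864*x + 1296

Expanding det(x·I − A) (e.g. by cofactor expansion or by noting that A is similar to its Jordan form J, which has the same characteristic polynomial as A) gives
  χ_A(x) = x^4 - 24*x^3 + 216*x^2 - 864*x + 1296
which factors as (x - 6)^4. The eigenvalues (with algebraic multiplicities) are λ = 6 with multiplicity 4.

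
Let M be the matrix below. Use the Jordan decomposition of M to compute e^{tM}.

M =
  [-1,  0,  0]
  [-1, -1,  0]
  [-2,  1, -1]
e^{tM} =
  [exp(-t), 0, 0]
  [-t*exp(-t), exp(-t), 0]
  [-t^2*exp(-t)/2 - 2*t*exp(-t), t*exp(-t), exp(-t)]

Strategy: write M = P · J · P⁻¹ where J is a Jordan canonical form, so e^{tM} = P · e^{tJ} · P⁻¹, and e^{tJ} can be computed block-by-block.

M has Jordan form
J =
  [-1,  1,  0]
  [ 0, -1,  1]
  [ 0,  0, -1]
(up to reordering of blocks).

Per-block formulas:
  For a 3×3 Jordan block J_3(-1): exp(t · J_3(-1)) = e^(-1t)·(I + t·N + (t^2/2)·N^2), where N is the 3×3 nilpotent shift.

After assembling e^{tJ} and conjugating by P, we get:

e^{tM} =
  [exp(-t), 0, 0]
  [-t*exp(-t), exp(-t), 0]
  [-t^2*exp(-t)/2 - 2*t*exp(-t), t*exp(-t), exp(-t)]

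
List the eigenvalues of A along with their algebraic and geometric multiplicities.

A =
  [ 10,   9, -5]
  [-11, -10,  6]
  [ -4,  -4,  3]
λ = 1: alg = 3, geom = 1

Step 1 — factor the characteristic polynomial to read off the algebraic multiplicities:
  χ_A(x) = (x - 1)^3

Step 2 — compute geometric multiplicities via the rank-nullity identity g(λ) = n − rank(A − λI):
  rank(A − (1)·I) = 2, so dim ker(A − (1)·I) = n − 2 = 1

Summary:
  λ = 1: algebraic multiplicity = 3, geometric multiplicity = 1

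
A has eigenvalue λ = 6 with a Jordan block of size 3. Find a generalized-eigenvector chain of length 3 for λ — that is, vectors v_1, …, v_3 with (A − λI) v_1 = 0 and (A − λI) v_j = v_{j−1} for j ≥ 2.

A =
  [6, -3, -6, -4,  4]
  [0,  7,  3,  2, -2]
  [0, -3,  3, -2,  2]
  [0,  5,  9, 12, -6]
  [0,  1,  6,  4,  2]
A Jordan chain for λ = 6 of length 3:
v_1 = (-1, 0, -2, 2, -1)ᵀ
v_2 = (-3, 1, -3, 5, 1)ᵀ
v_3 = (0, 1, 0, 0, 0)ᵀ

Let N = A − (6)·I. We want v_3 with N^3 v_3 = 0 but N^2 v_3 ≠ 0; then v_{j-1} := N · v_j for j = 3, …, 2.

Pick v_3 = (0, 1, 0, 0, 0)ᵀ.
Then v_2 = N · v_3 = (-3, 1, -3, 5, 1)ᵀ.
Then v_1 = N · v_2 = (-1, 0, -2, 2, -1)ᵀ.

Sanity check: (A − (6)·I) v_1 = (0, 0, 0, 0, 0)ᵀ = 0. ✓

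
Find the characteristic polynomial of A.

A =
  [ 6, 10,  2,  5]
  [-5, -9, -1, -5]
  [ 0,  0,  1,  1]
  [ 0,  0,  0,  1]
x^4 + x^3 - 9*x^2 + 11*x - 4

Expanding det(x·I − A) (e.g. by cofactor expansion or by noting that A is similar to its Jordan form J, which has the same characteristic polynomial as A) gives
  χ_A(x) = x^4 + x^3 - 9*x^2 + 11*x - 4
which factors as (x - 1)^3*(x + 4). The eigenvalues (with algebraic multiplicities) are λ = -4 with multiplicity 1, λ = 1 with multiplicity 3.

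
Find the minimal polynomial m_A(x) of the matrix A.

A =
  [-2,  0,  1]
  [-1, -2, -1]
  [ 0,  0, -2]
x^3 + 6*x^2 + 12*x + 8

The characteristic polynomial is χ_A(x) = (x + 2)^3, so the eigenvalues are known. The minimal polynomial is
  m_A(x) = Π_λ (x − λ)^{k_λ}
where k_λ is the size of the *largest* Jordan block for λ (equivalently, the smallest k with (A − λI)^k v = 0 for every generalised eigenvector v of λ).

  λ = -2: largest Jordan block has size 3, contributing (x + 2)^3

So m_A(x) = (x + 2)^3 = x^3 + 6*x^2 + 12*x + 8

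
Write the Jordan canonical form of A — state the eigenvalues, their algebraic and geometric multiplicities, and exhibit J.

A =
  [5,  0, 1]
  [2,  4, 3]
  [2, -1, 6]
J_3(5)

The characteristic polynomial is
  det(x·I − A) = x^3 - 15*x^2 + 75*x - 125 = (x - 5)^3

Eigenvalues and multiplicities (the geometric multiplicity of λ is n − rank(A − λI), which equals the number of Jordan blocks for λ):
  λ = 5: algebraic multiplicity = 3, geometric multiplicity = 1

Determining the block sizes for each eigenvalue:
  λ = 5: one block (gm = 1), so the single block has size am = 3 → block sizes [3]

Assembling the blocks gives a Jordan form
J =
  [5, 1, 0]
  [0, 5, 1]
  [0, 0, 5]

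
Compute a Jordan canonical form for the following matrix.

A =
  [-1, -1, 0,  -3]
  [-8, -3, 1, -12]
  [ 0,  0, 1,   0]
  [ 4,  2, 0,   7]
J_3(1) ⊕ J_1(1)

The characteristic polynomial is
  det(x·I − A) = x^4 - 4*x^3 + 6*x^2 - 4*x + 1 = (x - 1)^4

Eigenvalues and multiplicities (the geometric multiplicity of λ is n − rank(A − λI), which equals the number of Jordan blocks for λ):
  λ = 1: algebraic multiplicity = 4, geometric multiplicity = 2

Determining the block sizes for each eigenvalue:
  λ = 1: with am = 4 and gm = 2, the partition is not yet determined (e.g. several partitions of 4 into 2 parts exist). Let N = A − (1)·I. Computing rank(N^1) = 2, rank(N^2) = 1, rank(N^3) = 0; the number of blocks of size ≥ j is rank(N^{j−1}) − rank(N^j), giving [2, 1, 1]. So we have 1 block(s) of size 3, 1 block(s) of size 1 → block sizes [3, 1]

Assembling the blocks gives a Jordan form
J =
  [1, 1, 0, 0]
  [0, 1, 1, 0]
  [0, 0, 1, 0]
  [0, 0, 0, 1]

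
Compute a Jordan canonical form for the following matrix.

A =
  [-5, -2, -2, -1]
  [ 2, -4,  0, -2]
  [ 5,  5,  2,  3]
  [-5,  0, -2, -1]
J_2(-2) ⊕ J_2(-2)

The characteristic polynomial is
  det(x·I − A) = x^4 + 8*x^3 + 24*x^2 + 32*x + 16 = (x + 2)^4

Eigenvalues and multiplicities (the geometric multiplicity of λ is n − rank(A − λI), which equals the number of Jordan blocks for λ):
  λ = -2: algebraic multiplicity = 4, geometric multiplicity = 2

Determining the block sizes for each eigenvalue:
  λ = -2: with am = 4 and gm = 2, the partition is not yet determined (e.g. several partitions of 4 into 2 parts exist). Let N = A − (-2)·I. Computing rank(N^1) = 2, rank(N^2) = 0; the number of blocks of size ≥ j is rank(N^{j−1}) − rank(N^j), giving [2, 2]. So we have 2 block(s) of size 2 → block sizes [2, 2]

Assembling the blocks gives a Jordan form
J =
  [-2,  1,  0,  0]
  [ 0, -2,  0,  0]
  [ 0,  0, -2,  1]
  [ 0,  0,  0, -2]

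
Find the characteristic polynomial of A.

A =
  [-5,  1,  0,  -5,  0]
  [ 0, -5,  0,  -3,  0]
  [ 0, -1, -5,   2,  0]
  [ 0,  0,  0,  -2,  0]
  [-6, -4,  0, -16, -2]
x^5 + 19*x^4 + 139*x^3 + 485*x^2 + 800*x + 500

Expanding det(x·I − A) (e.g. by cofactor expansion or by noting that A is similar to its Jordan form J, which has the same characteristic polynomial as A) gives
  χ_A(x) = x^5 + 19*x^4 + 139*x^3 + 485*x^2 + 800*x + 500
which factors as (x + 2)^2*(x + 5)^3. The eigenvalues (with algebraic multiplicities) are λ = -5 with multiplicity 3, λ = -2 with multiplicity 2.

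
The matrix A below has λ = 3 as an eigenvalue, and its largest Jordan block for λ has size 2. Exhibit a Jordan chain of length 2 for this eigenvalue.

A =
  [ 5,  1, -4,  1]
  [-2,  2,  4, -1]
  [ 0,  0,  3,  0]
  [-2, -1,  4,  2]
A Jordan chain for λ = 3 of length 2:
v_1 = (2, -2, 0, -2)ᵀ
v_2 = (1, 0, 0, 0)ᵀ

Let N = A − (3)·I. We want v_2 with N^2 v_2 = 0 but N^1 v_2 ≠ 0; then v_{j-1} := N · v_j for j = 2, …, 2.

Pick v_2 = (1, 0, 0, 0)ᵀ.
Then v_1 = N · v_2 = (2, -2, 0, -2)ᵀ.

Sanity check: (A − (3)·I) v_1 = (0, 0, 0, 0)ᵀ = 0. ✓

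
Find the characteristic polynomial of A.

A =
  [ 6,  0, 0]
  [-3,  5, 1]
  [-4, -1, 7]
x^3 - 18*x^2 + 108*x - 216

Expanding det(x·I − A) (e.g. by cofactor expansion or by noting that A is similar to its Jordan form J, which has the same characteristic polynomial as A) gives
  χ_A(x) = x^3 - 18*x^2 + 108*x - 216
which factors as (x - 6)^3. The eigenvalues (with algebraic multiplicities) are λ = 6 with multiplicity 3.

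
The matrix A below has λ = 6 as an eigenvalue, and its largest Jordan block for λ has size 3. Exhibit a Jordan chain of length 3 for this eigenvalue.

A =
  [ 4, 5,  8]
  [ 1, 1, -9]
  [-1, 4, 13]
A Jordan chain for λ = 6 of length 3:
v_1 = (1, 2, -1)ᵀ
v_2 = (-2, 1, -1)ᵀ
v_3 = (1, 0, 0)ᵀ

Let N = A − (6)·I. We want v_3 with N^3 v_3 = 0 but N^2 v_3 ≠ 0; then v_{j-1} := N · v_j for j = 3, …, 2.

Pick v_3 = (1, 0, 0)ᵀ.
Then v_2 = N · v_3 = (-2, 1, -1)ᵀ.
Then v_1 = N · v_2 = (1, 2, -1)ᵀ.

Sanity check: (A − (6)·I) v_1 = (0, 0, 0)ᵀ = 0. ✓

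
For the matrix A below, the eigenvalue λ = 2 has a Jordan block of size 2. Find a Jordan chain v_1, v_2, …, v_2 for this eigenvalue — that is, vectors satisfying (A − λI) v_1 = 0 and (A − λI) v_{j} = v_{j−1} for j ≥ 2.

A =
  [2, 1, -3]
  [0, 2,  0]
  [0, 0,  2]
A Jordan chain for λ = 2 of length 2:
v_1 = (1, 0, 0)ᵀ
v_2 = (0, 1, 0)ᵀ

Let N = A − (2)·I. We want v_2 with N^2 v_2 = 0 but N^1 v_2 ≠ 0; then v_{j-1} := N · v_j for j = 2, …, 2.

Pick v_2 = (0, 1, 0)ᵀ.
Then v_1 = N · v_2 = (1, 0, 0)ᵀ.

Sanity check: (A − (2)·I) v_1 = (0, 0, 0)ᵀ = 0. ✓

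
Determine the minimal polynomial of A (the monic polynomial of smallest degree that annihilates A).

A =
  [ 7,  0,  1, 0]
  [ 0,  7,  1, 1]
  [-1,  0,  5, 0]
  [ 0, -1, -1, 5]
x^3 - 18*x^2 + 108*x - 216

The characteristic polynomial is χ_A(x) = (x - 6)^4, so the eigenvalues are known. The minimal polynomial is
  m_A(x) = Π_λ (x − λ)^{k_λ}
where k_λ is the size of the *largest* Jordan block for λ (equivalently, the smallest k with (A − λI)^k v = 0 for every generalised eigenvector v of λ).

  λ = 6: largest Jordan block has size 3, contributing (x − 6)^3

So m_A(x) = (x - 6)^3 = x^3 - 18*x^2 + 108*x - 216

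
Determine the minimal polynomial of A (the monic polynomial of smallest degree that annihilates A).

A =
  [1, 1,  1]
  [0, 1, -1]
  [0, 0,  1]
x^3 - 3*x^2 + 3*x - 1

The characteristic polynomial is χ_A(x) = (x - 1)^3, so the eigenvalues are known. The minimal polynomial is
  m_A(x) = Π_λ (x − λ)^{k_λ}
where k_λ is the size of the *largest* Jordan block for λ (equivalently, the smallest k with (A − λI)^k v = 0 for every generalised eigenvector v of λ).

  λ = 1: largest Jordan block has size 3, contributing (x − 1)^3

So m_A(x) = (x - 1)^3 = x^3 - 3*x^2 + 3*x - 1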